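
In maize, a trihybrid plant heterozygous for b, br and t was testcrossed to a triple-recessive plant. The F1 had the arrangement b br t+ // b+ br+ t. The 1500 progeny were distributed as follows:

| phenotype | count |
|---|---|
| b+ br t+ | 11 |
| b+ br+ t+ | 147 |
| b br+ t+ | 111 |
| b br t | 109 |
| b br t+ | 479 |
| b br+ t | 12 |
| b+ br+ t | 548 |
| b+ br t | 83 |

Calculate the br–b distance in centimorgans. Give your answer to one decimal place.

The two rarest classes, b+ br t+ and b br+ t, are the double crossovers. Comparing them with the parentals, only the b allele has switched, so b is the middle locus and the order is t – b – br.
Crossovers in the b–br interval produce the single-crossover classes b br+ t+ and b+ br t (111 + 83 = 194) plus the double crossovers (23).
RF(b–br) = (194 + 23) / 1500 = 217/1500 = 0.1447 → 14.5 centimorgans.

14.5 centimorgans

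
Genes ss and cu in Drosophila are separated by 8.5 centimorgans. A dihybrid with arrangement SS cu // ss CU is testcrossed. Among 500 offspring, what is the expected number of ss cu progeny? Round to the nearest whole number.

21

A map distance of 8.5 centimorgans corresponds to a recombination frequency of 0.085.
The F1 is SS cu / ss CU, so ss cu is a recombinant gamete class with expected frequency r/2 = 0.085/2 = 0.0425.
Expected number = 0.0425 × 500 = 21.25 ≈ 21.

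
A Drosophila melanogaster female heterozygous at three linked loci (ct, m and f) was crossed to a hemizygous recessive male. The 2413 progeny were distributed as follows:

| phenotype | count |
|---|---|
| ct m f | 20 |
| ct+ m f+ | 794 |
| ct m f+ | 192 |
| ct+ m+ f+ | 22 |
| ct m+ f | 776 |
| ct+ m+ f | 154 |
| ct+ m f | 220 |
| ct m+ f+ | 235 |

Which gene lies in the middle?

m

The two most frequent reciprocal classes, ct+ m f+ and ct m+ f, are the parental types, so the F1 was ct+ m f+ / ct m+ f.
The two rarest classes, ct+ m+ f+ and ct m f, are the double crossovers. Comparing them with the parentals, only the m allele has switched, so m is the middle locus and the order is ct – m – f.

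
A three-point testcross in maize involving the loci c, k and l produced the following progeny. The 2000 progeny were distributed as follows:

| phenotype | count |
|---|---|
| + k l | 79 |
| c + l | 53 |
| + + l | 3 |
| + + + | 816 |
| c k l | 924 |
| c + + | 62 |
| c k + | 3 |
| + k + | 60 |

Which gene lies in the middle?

l

The two most frequent reciprocal classes, c k l and + + +, are the parental types, so the F1 was c k l / + + +.
The two rarest classes, c k + and + + l, are the double crossovers. Comparing them with the parentals, only the l allele has switched, so l is the middle locus and the order is k – l – c.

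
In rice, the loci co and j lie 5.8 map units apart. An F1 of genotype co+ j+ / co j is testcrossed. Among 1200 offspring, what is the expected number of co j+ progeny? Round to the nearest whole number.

A map distance of 5.8 map units corresponds to a recombination frequency of 0.058.
The F1 is co+ j+ / co j, so co j+ is a recombinant gamete class with expected frequency r/2 = 0.058/2 = 0.0290.
Expected number = 0.0290 × 1200 = 34.80 ≈ 35.

35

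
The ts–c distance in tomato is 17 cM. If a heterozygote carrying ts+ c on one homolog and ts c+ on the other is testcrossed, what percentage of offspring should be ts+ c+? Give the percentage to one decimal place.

A map distance of 17 cM corresponds to a recombination frequency of 0.170.
The F1 is ts+ c / ts c+, so ts+ c+ is a recombinant gamete class with expected frequency r/2 = 0.170/2 = 0.0850.
That is 0.0850 = 8.5% of the progeny.

8.5%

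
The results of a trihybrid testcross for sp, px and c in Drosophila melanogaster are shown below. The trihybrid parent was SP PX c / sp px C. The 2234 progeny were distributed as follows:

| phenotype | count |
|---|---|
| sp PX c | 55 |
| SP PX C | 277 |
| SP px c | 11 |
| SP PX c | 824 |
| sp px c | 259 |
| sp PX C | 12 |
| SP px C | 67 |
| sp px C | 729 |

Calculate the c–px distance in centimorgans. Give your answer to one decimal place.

The two rarest classes, SP px c and sp PX C, are the double crossovers. Comparing them with the parentals, only the px allele has switched, so px is the middle locus and the order is sp – px – c.
Crossovers in the px–c interval produce the single-crossover classes SP PX C and sp px c (277 + 259 = 536) plus the double crossovers (23).
RF(px–c) = (536 + 23) / 2234 = 559/2234 = 0.2502 → 25.0 centimorgans.

25.0 centimorgans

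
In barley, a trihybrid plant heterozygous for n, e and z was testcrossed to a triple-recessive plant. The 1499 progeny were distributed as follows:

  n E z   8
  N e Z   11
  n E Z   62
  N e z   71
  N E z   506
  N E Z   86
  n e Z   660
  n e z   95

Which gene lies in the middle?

n

The two most frequent reciprocal classes, n e Z and N E z, are the parental types, so the F1 was n e Z / N E z.
The two rarest classes, N e Z and n E z, are the double crossovers. Comparing them with the parentals, only the n allele has switched, so n is the middle locus and the order is z – n – e.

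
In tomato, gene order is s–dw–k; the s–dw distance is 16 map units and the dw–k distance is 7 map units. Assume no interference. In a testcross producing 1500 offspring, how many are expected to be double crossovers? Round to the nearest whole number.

Map distances give recombination frequencies of 0.160 and 0.070 for the two intervals.
With no interference, expected double-crossover frequency = 0.160 × 0.070 = 0.01120.
Expected number = 0.01120 × 1500 = 16.80 ≈ 17.

17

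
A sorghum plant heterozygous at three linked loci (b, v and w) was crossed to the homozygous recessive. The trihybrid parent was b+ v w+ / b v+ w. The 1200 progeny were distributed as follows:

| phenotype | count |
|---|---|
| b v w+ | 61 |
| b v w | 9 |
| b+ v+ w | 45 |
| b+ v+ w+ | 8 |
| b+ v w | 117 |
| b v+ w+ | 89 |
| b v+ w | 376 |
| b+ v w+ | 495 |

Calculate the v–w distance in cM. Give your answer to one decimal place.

The two rarest classes, b+ v+ w+ and b v w, are the double crossovers. Comparing them with the parentals, only the v allele has switched, so v is the middle locus and the order is b – v – w.
Crossovers in the v–w interval produce the single-crossover classes b+ v w and b v+ w+ (117 + 89 = 206) plus the double crossovers (17).
RF(v–w) = (206 + 17) / 1200 = 223/1200 = 0.1858 → 18.6 cM.

18.6 cM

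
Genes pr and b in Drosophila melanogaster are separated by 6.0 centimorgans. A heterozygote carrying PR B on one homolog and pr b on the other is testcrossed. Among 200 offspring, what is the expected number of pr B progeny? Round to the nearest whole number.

A map distance of 6.0 centimorgans corresponds to a recombination frequency of 0.060.
The F1 is PR B / pr b, so pr B is a recombinant gamete class with expected frequency r/2 = 0.060/2 = 0.0300.
Expected number = 0.0300 × 200 = 6.00 ≈ 6.

6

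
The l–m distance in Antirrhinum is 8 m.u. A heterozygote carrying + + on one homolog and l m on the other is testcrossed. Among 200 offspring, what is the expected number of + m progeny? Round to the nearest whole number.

8

A map distance of 8 m.u. corresponds to a recombination frequency of 0.080.
The F1 is + + / l m, so + m is a recombinant gamete class with expected frequency r/2 = 0.080/2 = 0.0400.
Expected number = 0.0400 × 200 = 8.00 ≈ 8.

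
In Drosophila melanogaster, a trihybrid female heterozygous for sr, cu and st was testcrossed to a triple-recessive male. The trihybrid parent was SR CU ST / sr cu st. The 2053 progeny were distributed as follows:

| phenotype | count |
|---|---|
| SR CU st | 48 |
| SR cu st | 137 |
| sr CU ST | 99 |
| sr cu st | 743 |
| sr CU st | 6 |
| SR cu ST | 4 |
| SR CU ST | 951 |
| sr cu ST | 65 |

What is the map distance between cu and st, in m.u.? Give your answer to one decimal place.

6.0 m.u.

The two rarest classes, SR cu ST and sr CU st, are the double crossovers. Comparing them with the parentals, only the cu allele has switched, so cu is the middle locus and the order is sr – cu – st.
Crossovers in the cu–st interval produce the single-crossover classes SR CU st and sr cu ST (48 + 65 = 113) plus the double crossovers (10).
RF(cu–st) = (113 + 10) / 2053 = 123/2053 = 0.0599 → 6.0 m.u.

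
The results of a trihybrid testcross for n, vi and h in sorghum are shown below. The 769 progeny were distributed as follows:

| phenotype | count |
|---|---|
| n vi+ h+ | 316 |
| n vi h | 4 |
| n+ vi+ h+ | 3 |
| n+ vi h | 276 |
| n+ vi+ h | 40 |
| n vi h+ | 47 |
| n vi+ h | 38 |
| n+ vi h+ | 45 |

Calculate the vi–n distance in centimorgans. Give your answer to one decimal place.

12.2 centimorgans

The two most frequent reciprocal classes, n+ vi h and n vi+ h+, are the parental types, so the F1 was n+ vi h / n vi+ h+.
The two rarest classes, n vi h and n+ vi+ h+, are the double crossovers. Comparing them with the parentals, only the n allele has switched, so n is the middle locus and the order is vi – n – h.
Crossovers in the vi–n interval produce the single-crossover classes n+ vi+ h and n vi h+ (40 + 47 = 87) plus the double crossovers (7).
RF(vi–n) = (87 + 7) / 769 = 94/769 = 0.1222 → 12.2 centimorgans.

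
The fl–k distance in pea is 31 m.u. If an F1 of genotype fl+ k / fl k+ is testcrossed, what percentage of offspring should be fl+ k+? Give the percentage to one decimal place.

15.5%

A map distance of 31 m.u. corresponds to a recombination frequency of 0.310.
The F1 is fl+ k / fl k+, so fl+ k+ is a recombinant gamete class with expected frequency r/2 = 0.310/2 = 0.1550.
That is 0.1550 = 15.5% of the progeny.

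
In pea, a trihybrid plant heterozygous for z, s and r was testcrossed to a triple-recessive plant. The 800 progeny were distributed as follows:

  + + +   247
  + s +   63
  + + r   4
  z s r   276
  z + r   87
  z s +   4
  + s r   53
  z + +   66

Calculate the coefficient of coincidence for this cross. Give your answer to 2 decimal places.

The two most frequent reciprocal classes, z s r and + + +, are the parental types, so the F1 was z s r / + + +.
The two rarest classes, z s + and + + r, are the double crossovers. Comparing them with the parentals, only the r allele has switched, so r is the middle locus and the order is s – r – z.
s–r: (150 + 8)/800 = 0.1975; r–z: (119 + 8)/800 = 0.1588.
Expected DCO frequency = 0.1975 × 0.1588 ≈ 0.03136; observed = 8/800 ≈ 0.01000.
Coefficient of coincidence = 0.01000/0.03136 ≈ 0.32.

0.32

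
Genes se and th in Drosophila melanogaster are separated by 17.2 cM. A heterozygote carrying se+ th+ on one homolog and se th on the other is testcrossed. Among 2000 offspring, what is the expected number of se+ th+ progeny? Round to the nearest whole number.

828

A map distance of 17.2 cM corresponds to a recombination frequency of 0.172.
The F1 is se+ th+ / se th, so se+ th+ is a parental gamete class with expected frequency (1 − r)/2 = 0.828/2 = 0.4140.
Expected number = 0.4140 × 2000 = 828.00 ≈ 828.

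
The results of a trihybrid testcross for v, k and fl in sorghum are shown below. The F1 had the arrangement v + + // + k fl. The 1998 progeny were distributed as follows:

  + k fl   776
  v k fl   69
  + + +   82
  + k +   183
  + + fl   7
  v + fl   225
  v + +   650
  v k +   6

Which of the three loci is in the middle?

The two rarest classes, v k + and + + fl, are the double crossovers. Comparing them with the parentals, only the k allele has switched, so k is the middle locus and the order is v – k – fl.

k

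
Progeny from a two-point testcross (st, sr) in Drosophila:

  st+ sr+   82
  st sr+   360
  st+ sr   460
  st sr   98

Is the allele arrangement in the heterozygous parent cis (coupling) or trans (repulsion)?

The two most frequent classes are st+ sr (460) and st sr+ (360); these are the parental (non-recombinant) types.
So the F1 carried st+ sr on one chromosome and st sr+ on the other — the recessive alleles are on opposite chromosomes (trans / repulsion).

trans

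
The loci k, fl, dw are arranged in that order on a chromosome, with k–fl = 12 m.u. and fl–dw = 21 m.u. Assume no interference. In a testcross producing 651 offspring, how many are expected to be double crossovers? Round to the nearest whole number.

16

Map distances give recombination frequencies of 0.120 and 0.210 for the two intervals.
With no interference, expected double-crossover frequency = 0.120 × 0.210 = 0.02520.
Expected number = 0.02520 × 651 = 16.41 ≈ 16.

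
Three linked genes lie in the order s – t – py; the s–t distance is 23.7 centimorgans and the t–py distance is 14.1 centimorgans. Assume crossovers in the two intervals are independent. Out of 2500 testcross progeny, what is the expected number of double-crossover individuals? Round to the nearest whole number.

84

Map distances give recombination frequencies of 0.237 and 0.141 for the two intervals.
With no interference, expected double-crossover frequency = 0.237 × 0.141 = 0.03342.
Expected number = 0.03342 × 2500 = 83.54 ≈ 84.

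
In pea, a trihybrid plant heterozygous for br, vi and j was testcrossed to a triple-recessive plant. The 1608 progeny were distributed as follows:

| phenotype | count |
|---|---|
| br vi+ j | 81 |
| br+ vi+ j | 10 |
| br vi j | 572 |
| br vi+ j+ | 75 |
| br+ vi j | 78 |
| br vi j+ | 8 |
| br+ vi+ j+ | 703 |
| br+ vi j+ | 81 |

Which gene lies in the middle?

j

The two most frequent reciprocal classes, br vi j and br+ vi+ j+, are the parental types, so the F1 was br vi j / br+ vi+ j+.
The two rarest classes, br vi j+ and br+ vi+ j, are the double crossovers. Comparing them with the parentals, only the j allele has switched, so j is the middle locus and the order is vi – j – br.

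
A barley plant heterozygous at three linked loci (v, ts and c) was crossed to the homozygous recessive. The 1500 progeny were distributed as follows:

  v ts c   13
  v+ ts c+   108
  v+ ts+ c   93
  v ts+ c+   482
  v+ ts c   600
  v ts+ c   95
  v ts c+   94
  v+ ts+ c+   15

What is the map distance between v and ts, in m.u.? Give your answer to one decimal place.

The two most frequent reciprocal classes, v ts+ c+ and v+ ts c, are the parental types, so the F1 was v ts+ c+ / v+ ts c.
The two rarest classes, v+ ts+ c+ and v ts c, are the double crossovers. Comparing them with the parentals, only the v allele has switched, so v is the middle locus and the order is c – v – ts.
Crossovers in the v–ts interval produce the single-crossover classes v ts c+ and v+ ts+ c (94 + 93 = 187) plus the double crossovers (28).
RF(v–ts) = (187 + 28) / 1500 = 215/1500 = 0.1433 → 14.3 m.u.

14.3 m.u.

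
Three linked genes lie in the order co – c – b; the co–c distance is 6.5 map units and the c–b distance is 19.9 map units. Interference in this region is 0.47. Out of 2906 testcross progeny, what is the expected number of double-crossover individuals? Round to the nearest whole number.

20

Map distances give recombination frequencies of 0.065 and 0.199 for the two intervals.
With interference 0.47 (so coincidence = 0.53), expected double-crossover frequency = 0.065 × 0.199 × 0.53 = 0.00686.
Expected number = 0.00686 × 2906 = 19.92 ≈ 20.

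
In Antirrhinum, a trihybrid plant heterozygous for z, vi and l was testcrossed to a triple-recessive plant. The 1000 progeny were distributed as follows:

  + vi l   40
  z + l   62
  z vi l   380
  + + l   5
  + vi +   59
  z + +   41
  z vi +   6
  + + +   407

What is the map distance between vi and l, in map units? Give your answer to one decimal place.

The two most frequent reciprocal classes, + + + and z vi l, are the parental types, so the F1 was + + + / z vi l.
The two rarest classes, + + l and z vi +, are the double crossovers. Comparing them with the parentals, only the l allele has switched, so l is the middle locus and the order is z – l – vi.
Crossovers in the l–vi interval produce the single-crossover classes + vi + and z + l (59 + 62 = 121) plus the double crossovers (11).
RF(l–vi) = (121 + 11) / 1000 = 132/1000 = 0.1320 → 13.2 map units.

13.2 map units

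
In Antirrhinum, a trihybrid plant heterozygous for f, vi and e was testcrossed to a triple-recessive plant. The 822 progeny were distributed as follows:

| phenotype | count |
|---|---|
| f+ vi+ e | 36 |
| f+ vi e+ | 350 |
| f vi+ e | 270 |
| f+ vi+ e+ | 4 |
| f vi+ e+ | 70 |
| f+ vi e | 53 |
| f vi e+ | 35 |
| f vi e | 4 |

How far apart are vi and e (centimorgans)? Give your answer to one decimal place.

15.9 centimorgans

The two most frequent reciprocal classes, f vi+ e and f+ vi e+, are the parental types, so the F1 was f vi+ e / f+ vi e+.
The two rarest classes, f vi e and f+ vi+ e+, are the double crossovers. Comparing them with the parentals, only the vi allele has switched, so vi is the middle locus and the order is f – vi – e.
Crossovers in the vi–e interval produce the single-crossover classes f vi+ e+ and f+ vi e (70 + 53 = 123) plus the double crossovers (8).
RF(vi–e) = (123 + 8) / 822 = 131/822 = 0.1594 → 15.9 centimorgans.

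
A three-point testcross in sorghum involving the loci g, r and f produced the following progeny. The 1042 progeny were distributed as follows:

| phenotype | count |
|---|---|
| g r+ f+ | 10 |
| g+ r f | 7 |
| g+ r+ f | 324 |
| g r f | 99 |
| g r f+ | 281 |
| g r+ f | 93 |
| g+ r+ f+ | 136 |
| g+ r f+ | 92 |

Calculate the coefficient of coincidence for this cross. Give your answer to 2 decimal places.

The two most frequent reciprocal classes, g+ r+ f and g r f+, are the parental types, so the F1 was g+ r+ f / g r f+.
The two rarest classes, g+ r f and g r+ f+, are the double crossovers. Comparing them with the parentals, only the r allele has switched, so r is the middle locus and the order is g – r – f.
g–r: (185 + 17)/1042 = 0.1939; r–f: (235 + 17)/1042 = 0.2418.
Expected DCO frequency = 0.1939 × 0.2418 ≈ 0.04689; observed = 17/1042 ≈ 0.01631.
Coefficient of coincidence = 0.01631/0.04689 ≈ 0.35.

0.35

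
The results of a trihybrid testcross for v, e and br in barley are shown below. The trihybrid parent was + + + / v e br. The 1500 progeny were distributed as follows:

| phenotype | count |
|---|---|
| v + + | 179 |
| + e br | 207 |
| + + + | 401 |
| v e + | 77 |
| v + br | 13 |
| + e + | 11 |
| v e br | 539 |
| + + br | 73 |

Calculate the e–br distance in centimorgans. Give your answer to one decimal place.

11.6 centimorgans

The two rarest classes, + e + and v + br, are the double crossovers. Comparing them with the parentals, only the e allele has switched, so e is the middle locus and the order is br – e – v.
Crossovers in the br–e interval produce the single-crossover classes + + br and v e + (73 + 77 = 150) plus the double crossovers (24).
RF(br–e) = (150 + 24) / 1500 = 174/1500 = 0.1160 → 11.6 centimorgans.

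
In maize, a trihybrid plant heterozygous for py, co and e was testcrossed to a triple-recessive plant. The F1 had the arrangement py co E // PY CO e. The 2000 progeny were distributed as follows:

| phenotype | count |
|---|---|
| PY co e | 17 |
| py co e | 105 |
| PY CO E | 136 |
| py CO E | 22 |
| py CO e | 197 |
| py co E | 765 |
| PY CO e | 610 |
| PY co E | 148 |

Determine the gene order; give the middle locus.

The two rarest classes, py CO E and PY co e, are the double crossovers. Comparing them with the parentals, only the co allele has switched, so co is the middle locus and the order is e – co – py.

co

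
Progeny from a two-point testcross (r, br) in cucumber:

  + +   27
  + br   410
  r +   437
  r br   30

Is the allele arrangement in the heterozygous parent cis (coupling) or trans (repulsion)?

trans

The two most frequent classes are + br (410) and r + (437); these are the parental (non-recombinant) types.
So the F1 carried + br on one chromosome and r + on the other — the recessive alleles are on opposite chromosomes (trans / repulsion).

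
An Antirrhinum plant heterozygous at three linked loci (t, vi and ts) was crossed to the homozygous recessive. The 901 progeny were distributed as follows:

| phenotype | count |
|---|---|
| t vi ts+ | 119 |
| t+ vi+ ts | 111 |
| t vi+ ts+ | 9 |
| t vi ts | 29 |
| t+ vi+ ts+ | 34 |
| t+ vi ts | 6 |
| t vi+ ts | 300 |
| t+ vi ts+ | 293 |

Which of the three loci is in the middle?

The two most frequent reciprocal classes, t vi+ ts and t+ vi ts+, are the parental types, so the F1 was t vi+ ts / t+ vi ts+.
The two rarest classes, t vi+ ts+ and t+ vi ts, are the double crossovers. Comparing them with the parentals, only the ts allele has switched, so ts is the middle locus and the order is t – ts – vi.

ts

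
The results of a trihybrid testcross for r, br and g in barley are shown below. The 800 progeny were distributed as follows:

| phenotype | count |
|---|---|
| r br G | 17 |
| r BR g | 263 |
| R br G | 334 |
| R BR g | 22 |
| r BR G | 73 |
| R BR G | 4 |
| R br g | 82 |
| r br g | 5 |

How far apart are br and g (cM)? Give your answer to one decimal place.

20.5 cM

The two most frequent reciprocal classes, R br G and r BR g, are the parental types, so the F1 was R br G / r BR g.
The two rarest classes, R BR G and r br g, are the double crossovers. Comparing them with the parentals, only the br allele has switched, so br is the middle locus and the order is g – br – r.
Crossovers in the g–br interval produce the single-crossover classes R br g and r BR G (82 + 73 = 155) plus the double crossovers (9).
RF(g–br) = (155 + 9) / 800 = 164/800 = 0.2050 → 20.5 cM.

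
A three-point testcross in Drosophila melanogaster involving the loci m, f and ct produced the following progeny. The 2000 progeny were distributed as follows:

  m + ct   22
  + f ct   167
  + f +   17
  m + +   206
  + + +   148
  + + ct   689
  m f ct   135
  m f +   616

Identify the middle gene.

The two most frequent reciprocal classes, + + ct and m f +, are the parental types, so the F1 was + + ct / m f +.
The two rarest classes, m + ct and + f +, are the double crossovers. Comparing them with the parentals, only the m allele has switched, so m is the middle locus and the order is ct – m – f.

m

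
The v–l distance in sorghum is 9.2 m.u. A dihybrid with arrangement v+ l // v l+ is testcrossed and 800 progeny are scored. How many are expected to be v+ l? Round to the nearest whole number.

A map distance of 9.2 m.u. corresponds to a recombination frequency of 0.092.
The F1 is v+ l / v l+, so v+ l is a parental gamete class with expected frequency (1 − r)/2 = 0.908/2 = 0.4540.
Expected number = 0.4540 × 800 = 363.20 ≈ 363.

363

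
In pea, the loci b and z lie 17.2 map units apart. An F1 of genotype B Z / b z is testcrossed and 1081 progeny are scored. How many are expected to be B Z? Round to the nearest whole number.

448

A map distance of 17.2 map units corresponds to a recombination frequency of 0.172.
The F1 is B Z / b z, so B Z is a parental gamete class with expected frequency (1 − r)/2 = 0.828/2 = 0.4140.
Expected number = 0.4140 × 1081 = 447.53 ≈ 448.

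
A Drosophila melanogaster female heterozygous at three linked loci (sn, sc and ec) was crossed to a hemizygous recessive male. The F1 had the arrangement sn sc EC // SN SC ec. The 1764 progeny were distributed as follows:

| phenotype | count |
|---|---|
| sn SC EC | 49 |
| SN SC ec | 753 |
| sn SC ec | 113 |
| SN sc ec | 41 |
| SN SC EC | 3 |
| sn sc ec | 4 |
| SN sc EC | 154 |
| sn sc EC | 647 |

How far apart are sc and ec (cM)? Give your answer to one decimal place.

The two rarest classes, sn sc ec and SN SC EC, are the double crossovers. Comparing them with the parentals, only the ec allele has switched, so ec is the middle locus and the order is sn – ec – sc.
Crossovers in the ec–sc interval produce the single-crossover classes sn SC EC and SN sc ec (49 + 41 = 90) plus the double crossovers (7).
RF(ec–sc) = (90 + 7) / 1764 = 97/1764 = 0.0550 → 5.5 cM.

5.5 cM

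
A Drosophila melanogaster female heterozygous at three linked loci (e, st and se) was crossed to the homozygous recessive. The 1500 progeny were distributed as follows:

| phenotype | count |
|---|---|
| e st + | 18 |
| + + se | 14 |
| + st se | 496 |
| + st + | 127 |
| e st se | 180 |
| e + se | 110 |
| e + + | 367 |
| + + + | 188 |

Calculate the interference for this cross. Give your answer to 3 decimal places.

0.554

The two most frequent reciprocal classes, + st se and e + +, are the parental types, so the F1 was + st se / e + +.
The two rarest classes, + + se and e st +, are the double crossovers. Comparing them with the parentals, only the st allele has switched, so st is the middle locus and the order is e – st – se.
e–st: (368 + 32)/1500 = 0.2667; st–se: (237 + 32)/1500 = 0.1793.
Expected DCO frequency = 0.2667 × 0.1793 ≈ 0.04782; observed = 32/1500 ≈ 0.02133.
Coefficient of coincidence = 0.02133/0.04782 ≈ 0.446; interference = 1 − 0.446 = 0.554.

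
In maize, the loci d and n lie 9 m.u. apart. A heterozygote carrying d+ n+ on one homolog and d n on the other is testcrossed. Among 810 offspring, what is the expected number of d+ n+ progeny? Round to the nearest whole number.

A map distance of 9 m.u. corresponds to a recombination frequency of 0.090.
The F1 is d+ n+ / d n, so d+ n+ is a parental gamete class with expected frequency (1 − r)/2 = 0.910/2 = 0.4550.
Expected number = 0.4550 × 810 = 368.55 ≈ 369.

369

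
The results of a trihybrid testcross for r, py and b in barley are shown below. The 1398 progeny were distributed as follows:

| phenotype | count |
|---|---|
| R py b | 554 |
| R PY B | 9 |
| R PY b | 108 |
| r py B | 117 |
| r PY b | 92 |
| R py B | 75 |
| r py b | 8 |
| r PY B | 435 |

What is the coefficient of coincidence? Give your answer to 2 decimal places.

The two most frequent reciprocal classes, R py b and r PY B, are the parental types, so the F1 was R py b / r PY B.
The two rarest classes, r py b and R PY B, are the double crossovers. Comparing them with the parentals, only the r allele has switched, so r is the middle locus and the order is b – r – py.
b–r: (167 + 17)/1398 = 0.1316; r–py: (225 + 17)/1398 = 0.1731.
Expected DCO frequency = 0.1316 × 0.1731 ≈ 0.02278; observed = 17/1398 ≈ 0.01216.
Coefficient of coincidence = 0.01216/0.02278 ≈ 0.53.

0.53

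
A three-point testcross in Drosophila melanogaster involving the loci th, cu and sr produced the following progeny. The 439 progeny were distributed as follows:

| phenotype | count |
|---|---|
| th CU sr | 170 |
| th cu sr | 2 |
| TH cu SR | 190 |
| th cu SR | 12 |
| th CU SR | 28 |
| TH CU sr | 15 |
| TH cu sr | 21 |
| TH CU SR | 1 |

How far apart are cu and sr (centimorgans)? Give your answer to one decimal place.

The two most frequent reciprocal classes, th CU sr and TH cu SR, are the parental types, so the F1 was th CU sr / TH cu SR.
The two rarest classes, th cu sr and TH CU SR, are the double crossovers. Comparing them with the parentals, only the cu allele has switched, so cu is the middle locus and the order is sr – cu – th.
Crossovers in the sr–cu interval produce the single-crossover classes th CU SR and TH cu sr (28 + 21 = 49) plus the double crossovers (3).
RF(sr–cu) = (49 + 3) / 439 = 52/439 = 0.1185 → 11.8 centimorgans.

11.8 centimorgans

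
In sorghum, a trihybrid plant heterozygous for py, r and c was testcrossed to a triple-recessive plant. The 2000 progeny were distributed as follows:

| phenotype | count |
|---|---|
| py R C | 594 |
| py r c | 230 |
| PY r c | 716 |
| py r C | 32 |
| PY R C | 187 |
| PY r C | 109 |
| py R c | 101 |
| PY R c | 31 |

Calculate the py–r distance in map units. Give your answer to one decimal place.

24.0 map units

The two most frequent reciprocal classes, PY r c and py R C, are the parental types, so the F1 was PY r c / py R C.
The two rarest classes, PY R c and py r C, are the double crossovers. Comparing them with the parentals, only the r allele has switched, so r is the middle locus and the order is py – r – c.
Crossovers in the py–r interval produce the single-crossover classes py r c and PY R C (230 + 187 = 417) plus the double crossovers (63).
RF(py–r) = (417 + 63) / 2000 = 480/2000 = 0.2400 → 24.0 map units.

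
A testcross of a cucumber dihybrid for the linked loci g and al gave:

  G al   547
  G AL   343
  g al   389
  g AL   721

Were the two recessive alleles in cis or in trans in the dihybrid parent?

trans

The two most frequent classes are G al (547) and g AL (721); these are the parental (non-recombinant) types.
So the F1 carried G al on one chromosome and g AL on the other — the recessive alleles are on opposite chromosomes (trans / repulsion).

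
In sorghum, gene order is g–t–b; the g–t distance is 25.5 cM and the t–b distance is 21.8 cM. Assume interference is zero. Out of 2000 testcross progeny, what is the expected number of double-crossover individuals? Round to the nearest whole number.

Map distances give recombination frequencies of 0.255 and 0.218 for the two intervals.
With no interference, expected double-crossover frequency = 0.255 × 0.218 = 0.05559.
Expected number = 0.05559 × 2000 = 111.18 ≈ 111.

111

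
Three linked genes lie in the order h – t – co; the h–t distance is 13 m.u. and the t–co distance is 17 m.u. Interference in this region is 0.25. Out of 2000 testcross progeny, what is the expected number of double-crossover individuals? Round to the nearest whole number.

Map distances give recombination frequencies of 0.130 and 0.170 for the two intervals.
With interference 0.25 (so coincidence = 0.75), expected double-crossover frequency = 0.130 × 0.170 × 0.75 = 0.01657.
Expected number = 0.01657 × 2000 = 33.15 ≈ 33.

33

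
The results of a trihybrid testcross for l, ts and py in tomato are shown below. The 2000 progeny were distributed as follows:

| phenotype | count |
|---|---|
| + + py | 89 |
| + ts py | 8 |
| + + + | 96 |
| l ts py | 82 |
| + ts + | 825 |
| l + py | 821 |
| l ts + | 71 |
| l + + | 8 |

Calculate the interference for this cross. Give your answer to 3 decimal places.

0.063

The two most frequent reciprocal classes, l + py and + ts +, are the parental types, so the F1 was l + py / + ts +.
The two rarest classes, l + + and + ts py, are the double crossovers. Comparing them with the parentals, only the py allele has switched, so py is the middle locus and the order is ts – py – l.
ts–py: (178 + 16)/2000 = 0.0970; py–l: (160 + 16)/2000 = 0.0880.
Expected DCO frequency = 0.0970 × 0.0880 ≈ 0.00854; observed = 16/2000 ≈ 0.00800.
Coefficient of coincidence = 0.00800/0.00854 ≈ 0.937; interference = 1 − 0.937 = 0.063.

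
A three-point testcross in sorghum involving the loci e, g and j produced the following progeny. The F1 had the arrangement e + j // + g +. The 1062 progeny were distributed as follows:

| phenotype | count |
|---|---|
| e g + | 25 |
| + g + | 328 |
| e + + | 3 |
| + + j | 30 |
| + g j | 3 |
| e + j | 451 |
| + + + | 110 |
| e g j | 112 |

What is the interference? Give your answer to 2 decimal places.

The two rarest classes, e + + and + g j, are the double crossovers. Comparing them with the parentals, only the j allele has switched, so j is the middle locus and the order is g – j – e.
g–j: (222 + 6)/1062 = 0.2147; j–e: (55 + 6)/1062 = 0.0574.
Expected DCO frequency = 0.2147 × 0.0574 ≈ 0.01232; observed = 6/1062 ≈ 0.00565.
Coefficient of coincidence = 0.00565/0.01232 ≈ 0.46; interference = 1 − 0.46 = 0.54.

0.54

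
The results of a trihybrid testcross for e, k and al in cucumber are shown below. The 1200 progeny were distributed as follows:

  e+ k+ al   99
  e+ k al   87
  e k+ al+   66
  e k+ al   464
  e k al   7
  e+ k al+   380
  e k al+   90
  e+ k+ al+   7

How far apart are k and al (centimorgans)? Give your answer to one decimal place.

13.9 centimorgans

The two most frequent reciprocal classes, e+ k al+ and e k+ al, are the parental types, so the F1 was e+ k al+ / e k+ al.
The two rarest classes, e+ k+ al+ and e k al, are the double crossovers. Comparing them with the parentals, only the k allele has switched, so k is the middle locus and the order is al – k – e.
Crossovers in the al–k interval produce the single-crossover classes e+ k al and e k+ al+ (87 + 66 = 153) plus the double crossovers (14).
RF(al–k) = (153 + 14) / 1200 = 167/1200 = 0.1392 → 13.9 centimorgans.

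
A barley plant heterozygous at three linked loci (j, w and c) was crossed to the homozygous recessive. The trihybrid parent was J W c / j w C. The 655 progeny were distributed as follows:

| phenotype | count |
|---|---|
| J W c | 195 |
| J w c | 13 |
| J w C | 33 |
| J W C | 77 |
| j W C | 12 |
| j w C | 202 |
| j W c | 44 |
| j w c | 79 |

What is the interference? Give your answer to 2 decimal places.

0.11

The two rarest classes, J w c and j W C, are the double crossovers. Comparing them with the parentals, only the w allele has switched, so w is the middle locus and the order is j – w – c.
j–w: (77 + 25)/655 = 0.1557; w–c: (156 + 25)/655 = 0.2763.
Expected DCO frequency = 0.1557 × 0.2763 ≈ 0.04302; observed = 25/655 ≈ 0.03817.
Coefficient of coincidence = 0.03817/0.04302 ≈ 0.89; interference = 1 − 0.89 = 0.11.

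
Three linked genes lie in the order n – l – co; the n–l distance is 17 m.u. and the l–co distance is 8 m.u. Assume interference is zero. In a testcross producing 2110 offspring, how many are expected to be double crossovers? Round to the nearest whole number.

Map distances give recombination frequencies of 0.170 and 0.080 for the two intervals.
With no interference, expected double-crossover frequency = 0.170 × 0.080 = 0.01360.
Expected number = 0.01360 × 2110 = 28.70 ≈ 29.

29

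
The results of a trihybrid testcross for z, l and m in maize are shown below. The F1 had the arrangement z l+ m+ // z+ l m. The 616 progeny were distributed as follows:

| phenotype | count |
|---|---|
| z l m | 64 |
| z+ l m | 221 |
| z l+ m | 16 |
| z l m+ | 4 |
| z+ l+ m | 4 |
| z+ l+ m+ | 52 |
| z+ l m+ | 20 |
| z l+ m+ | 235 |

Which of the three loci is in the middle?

The two rarest classes, z l m+ and z+ l+ m, are the double crossovers. Comparing them with the parentals, only the l allele has switched, so l is the middle locus and the order is m – l – z.

l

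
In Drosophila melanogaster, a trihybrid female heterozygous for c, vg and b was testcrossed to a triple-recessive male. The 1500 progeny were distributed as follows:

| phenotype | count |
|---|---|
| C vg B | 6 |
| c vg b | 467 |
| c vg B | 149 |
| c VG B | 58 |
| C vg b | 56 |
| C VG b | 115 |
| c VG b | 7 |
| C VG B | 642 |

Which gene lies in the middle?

The two most frequent reciprocal classes, C VG B and c vg b, are the parental types, so the F1 was C VG B / c vg b.
The two rarest classes, C vg B and c VG b, are the double crossovers. Comparing them with the parentals, only the vg allele has switched, so vg is the middle locus and the order is c – vg – b.

vg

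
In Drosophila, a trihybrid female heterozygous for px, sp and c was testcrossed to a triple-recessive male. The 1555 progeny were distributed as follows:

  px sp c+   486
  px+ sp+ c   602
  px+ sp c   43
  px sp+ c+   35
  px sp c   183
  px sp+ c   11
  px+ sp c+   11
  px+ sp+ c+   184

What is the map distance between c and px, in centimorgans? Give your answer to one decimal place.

25.0 centimorgans

The two most frequent reciprocal classes, px+ sp+ c and px sp c+, are the parental types, so the F1 was px+ sp+ c / px sp c+.
The two rarest classes, px sp+ c and px+ sp c+, are the double crossovers. Comparing them with the parentals, only the px allele has switched, so px is the middle locus and the order is c – px – sp.
Crossovers in the c–px interval produce the single-crossover classes px+ sp+ c+ and px sp c (184 + 183 = 367) plus the double crossovers (22).
RF(c–px) = (367 + 22) / 1555 = 389/1555 = 0.2502 → 25.0 centimorgans.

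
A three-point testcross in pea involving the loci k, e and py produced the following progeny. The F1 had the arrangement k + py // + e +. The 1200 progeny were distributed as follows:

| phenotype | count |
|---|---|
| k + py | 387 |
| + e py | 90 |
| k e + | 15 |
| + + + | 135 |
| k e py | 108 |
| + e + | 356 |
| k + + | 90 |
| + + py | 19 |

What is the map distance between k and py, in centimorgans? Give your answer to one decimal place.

The two rarest classes, + + py and k e +, are the double crossovers. Comparing them with the parentals, only the k allele has switched, so k is the middle locus and the order is py – k – e.
Crossovers in the py–k interval produce the single-crossover classes k + + and + e py (90 + 90 = 180) plus the double crossovers (34).
RF(py–k) = (180 + 34) / 1200 = 214/1200 = 0.1783 → 17.8 centimorgans.

17.8 centimorgans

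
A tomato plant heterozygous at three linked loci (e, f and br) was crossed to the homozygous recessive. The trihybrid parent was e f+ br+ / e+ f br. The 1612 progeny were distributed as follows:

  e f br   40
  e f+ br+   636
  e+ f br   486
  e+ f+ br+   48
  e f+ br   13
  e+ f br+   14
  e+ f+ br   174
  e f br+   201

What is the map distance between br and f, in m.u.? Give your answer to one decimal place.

The two rarest classes, e f+ br and e+ f br+, are the double crossovers. Comparing them with the parentals, only the br allele has switched, so br is the middle locus and the order is e – br – f.
Crossovers in the br–f interval produce the single-crossover classes e f br+ and e+ f+ br (201 + 174 = 375) plus the double crossovers (27).
RF(br–f) = (375 + 27) / 1612 = 402/1612 = 0.2494 → 24.9 m.u.

24.9 m.u.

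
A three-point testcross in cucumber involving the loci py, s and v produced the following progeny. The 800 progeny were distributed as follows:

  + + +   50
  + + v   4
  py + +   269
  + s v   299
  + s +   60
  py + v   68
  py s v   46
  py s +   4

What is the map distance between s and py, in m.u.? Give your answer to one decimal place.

13.0 m.u.

The two most frequent reciprocal classes, + s v and py + +, are the parental types, so the F1 was + s v / py + +.
The two rarest classes, + + v and py s +, are the double crossovers. Comparing them with the parentals, only the s allele has switched, so s is the middle locus and the order is v – s – py.
Crossovers in the s–py interval produce the single-crossover classes py s v and + + + (46 + 50 = 96) plus the double crossovers (8).
RF(s–py) = (96 + 8) / 800 = 104/800 = 0.1300 → 13.0 m.u.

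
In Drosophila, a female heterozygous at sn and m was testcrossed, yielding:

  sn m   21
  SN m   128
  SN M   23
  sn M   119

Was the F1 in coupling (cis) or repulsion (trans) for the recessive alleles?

trans

The two most frequent classes are SN m (128) and sn M (119); these are the parental (non-recombinant) types.
So the F1 carried SN m on one chromosome and sn M on the other — the recessive alleles are on opposite chromosomes (trans / repulsion).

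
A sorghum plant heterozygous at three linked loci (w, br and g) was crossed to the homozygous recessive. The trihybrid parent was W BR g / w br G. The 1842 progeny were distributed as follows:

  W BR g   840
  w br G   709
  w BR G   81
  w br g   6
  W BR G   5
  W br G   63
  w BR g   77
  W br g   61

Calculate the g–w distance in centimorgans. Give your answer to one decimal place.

The two rarest classes, W BR G and w br g, are the double crossovers. Comparing them with the parentals, only the g allele has switched, so g is the middle locus and the order is br – g – w.
Crossovers in the g–w interval produce the single-crossover classes w BR g and W br G (77 + 63 = 140) plus the double crossovers (11).
RF(g–w) = (140 + 11) / 1842 = 151/1842 = 0.0820 → 8.2 centimorgans.

8.2 centimorgans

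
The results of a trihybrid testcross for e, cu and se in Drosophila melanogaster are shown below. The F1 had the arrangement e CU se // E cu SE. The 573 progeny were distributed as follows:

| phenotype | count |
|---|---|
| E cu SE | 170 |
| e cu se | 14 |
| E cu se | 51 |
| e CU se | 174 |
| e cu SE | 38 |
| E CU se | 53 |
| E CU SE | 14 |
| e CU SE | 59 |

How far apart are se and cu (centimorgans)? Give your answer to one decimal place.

24.1 centimorgans

The two rarest classes, e cu se and E CU SE, are the double crossovers. Comparing them with the parentals, only the cu allele has switched, so cu is the middle locus and the order is e – cu – se.
Crossovers in the cu–se interval produce the single-crossover classes e CU SE and E cu se (59 + 51 = 110) plus the double crossovers (28).
RF(cu–se) = (110 + 28) / 573 = 138/573 = 0.2408 → 24.1 centimorgans.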